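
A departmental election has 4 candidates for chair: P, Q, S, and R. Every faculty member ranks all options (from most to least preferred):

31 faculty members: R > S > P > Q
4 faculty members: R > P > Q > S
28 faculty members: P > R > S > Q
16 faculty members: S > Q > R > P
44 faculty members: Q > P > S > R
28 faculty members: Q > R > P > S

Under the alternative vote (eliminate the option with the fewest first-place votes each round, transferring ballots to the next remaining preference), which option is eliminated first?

Round 1: P 28, Q 72, S 16, R 35. Eliminate S.

S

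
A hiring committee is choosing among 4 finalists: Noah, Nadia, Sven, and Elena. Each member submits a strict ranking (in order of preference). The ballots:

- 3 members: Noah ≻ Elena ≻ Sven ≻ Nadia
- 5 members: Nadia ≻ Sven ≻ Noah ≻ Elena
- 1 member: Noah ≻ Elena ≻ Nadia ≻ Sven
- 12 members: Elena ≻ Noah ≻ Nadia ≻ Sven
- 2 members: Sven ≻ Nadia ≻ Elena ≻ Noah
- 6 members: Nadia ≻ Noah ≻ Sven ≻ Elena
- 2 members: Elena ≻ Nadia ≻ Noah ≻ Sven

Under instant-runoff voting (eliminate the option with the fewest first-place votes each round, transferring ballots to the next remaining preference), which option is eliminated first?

Sven

Round 1: Noah 4, Nadia 11, Sven 2, Elena 14. Eliminate Sven.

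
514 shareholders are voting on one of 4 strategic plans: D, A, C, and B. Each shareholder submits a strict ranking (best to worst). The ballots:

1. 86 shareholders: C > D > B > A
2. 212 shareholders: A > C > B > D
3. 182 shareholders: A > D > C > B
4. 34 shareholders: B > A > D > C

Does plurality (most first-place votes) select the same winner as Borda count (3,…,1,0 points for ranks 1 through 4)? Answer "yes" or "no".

yes

Plurality — first-place votes: D 0, A 394, C 86, B 34. Winner: A.
Borda — scores: D 570, A 1250, C 864, B 400. Winner: A.
The two methods agree.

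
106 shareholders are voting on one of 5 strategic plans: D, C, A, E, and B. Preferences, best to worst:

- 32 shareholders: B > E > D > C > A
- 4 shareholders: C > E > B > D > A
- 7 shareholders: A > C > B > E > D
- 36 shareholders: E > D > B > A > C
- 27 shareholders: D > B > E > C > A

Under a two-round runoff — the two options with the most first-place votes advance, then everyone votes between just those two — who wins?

Round 1 first-place votes: D 27, C 4, A 7, E 36, B 32.
E and B advance.
Runoff: E is preferred to B by 40 voters; B by 66.
B wins the runoff.

B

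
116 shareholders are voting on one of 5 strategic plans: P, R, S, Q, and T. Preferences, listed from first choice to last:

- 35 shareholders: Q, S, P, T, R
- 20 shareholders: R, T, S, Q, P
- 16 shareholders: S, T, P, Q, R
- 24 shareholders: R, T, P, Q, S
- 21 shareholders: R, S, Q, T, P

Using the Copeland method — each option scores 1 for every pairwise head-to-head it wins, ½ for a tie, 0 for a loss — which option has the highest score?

R

P: loses to R, S, Q, and T → score 0.
R: beats P, S, Q, and T → score 4.
S: beats P and T; loses to R and Q → score 2.
Q: beats P and S; loses to R and T → score 2.
T: beats P and Q; loses to R and S → score 2.
R has the best pairwise record.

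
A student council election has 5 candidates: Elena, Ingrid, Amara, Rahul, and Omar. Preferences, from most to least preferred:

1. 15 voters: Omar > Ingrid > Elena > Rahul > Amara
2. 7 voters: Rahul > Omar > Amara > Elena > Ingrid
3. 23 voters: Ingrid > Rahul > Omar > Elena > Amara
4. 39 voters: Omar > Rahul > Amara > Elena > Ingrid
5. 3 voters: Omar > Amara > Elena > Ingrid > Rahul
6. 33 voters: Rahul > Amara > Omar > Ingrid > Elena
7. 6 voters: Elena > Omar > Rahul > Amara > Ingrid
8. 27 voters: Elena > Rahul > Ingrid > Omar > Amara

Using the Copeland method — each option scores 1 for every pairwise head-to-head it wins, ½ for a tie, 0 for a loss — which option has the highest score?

Rahul

Elena: beats Ingrid; loses to Amara, Rahul, and Omar → score 1.
Ingrid: loses to Elena, Amara, Rahul, and Omar → score 0.
Amara: beats Elena and Ingrid; loses to Rahul and Omar → score 2.
Rahul: beats Elena, Ingrid, Amara, and Omar → score 4.
Omar: beats Elena, Ingrid, and Amara; loses to Rahul → score 3.
Rahul has the best pairwise record.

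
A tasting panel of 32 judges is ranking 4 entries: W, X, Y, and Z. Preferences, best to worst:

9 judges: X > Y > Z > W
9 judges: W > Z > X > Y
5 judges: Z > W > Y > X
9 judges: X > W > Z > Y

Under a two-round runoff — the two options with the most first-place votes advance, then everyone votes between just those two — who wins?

X

Round 1 first-place votes: W 9, X 18, Y 0, Z 5.
X and W advance.
Runoff: X is preferred to W by 18 voters; W by 14.
X wins the runoff.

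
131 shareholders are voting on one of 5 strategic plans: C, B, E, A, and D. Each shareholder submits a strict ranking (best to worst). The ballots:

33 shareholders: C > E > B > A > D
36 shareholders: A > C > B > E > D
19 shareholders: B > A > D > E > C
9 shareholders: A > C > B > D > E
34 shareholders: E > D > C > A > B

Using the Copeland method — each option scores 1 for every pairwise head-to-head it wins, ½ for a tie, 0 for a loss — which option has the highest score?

C: beats B, E, A, and D → score 4.
B: beats D; loses to C, E, and A → score 1.
E: beats B, A, and D; loses to C → score 3.
A: beats B and D; loses to C and E → score 2.
D: loses to C, B, E, and A → score 0.
C has the best pairwise record.

C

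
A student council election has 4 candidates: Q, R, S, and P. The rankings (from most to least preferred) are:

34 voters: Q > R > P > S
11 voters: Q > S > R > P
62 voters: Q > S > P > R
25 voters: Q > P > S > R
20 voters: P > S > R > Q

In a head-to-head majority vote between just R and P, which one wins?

Voters preferring R to P: 45; preferring P to R: 107.
P wins the head-to-head.

P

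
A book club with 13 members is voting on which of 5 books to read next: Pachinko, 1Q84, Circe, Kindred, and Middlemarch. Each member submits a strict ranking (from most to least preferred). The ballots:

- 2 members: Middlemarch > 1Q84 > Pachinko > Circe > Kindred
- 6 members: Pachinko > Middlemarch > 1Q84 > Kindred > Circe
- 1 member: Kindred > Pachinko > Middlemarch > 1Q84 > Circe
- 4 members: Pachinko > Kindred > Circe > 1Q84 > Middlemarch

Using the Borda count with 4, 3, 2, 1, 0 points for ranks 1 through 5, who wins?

Pachinko: 2·2 + 6·4 + 1·3 + 4·4 = 47
1Q84: 2·3 + 6·2 + 1·1 + 4·1 = 23
Circe: 2·1 + 6·0 + 1·0 + 4·2 = 10
Kindred: 2·0 + 6·1 + 1·4 + 4·3 = 22
Middlemarch: 2·4 + 6·3 + 1·2 + 4·0 = 28
Pachinko has the highest Borda score (47).

Pachinko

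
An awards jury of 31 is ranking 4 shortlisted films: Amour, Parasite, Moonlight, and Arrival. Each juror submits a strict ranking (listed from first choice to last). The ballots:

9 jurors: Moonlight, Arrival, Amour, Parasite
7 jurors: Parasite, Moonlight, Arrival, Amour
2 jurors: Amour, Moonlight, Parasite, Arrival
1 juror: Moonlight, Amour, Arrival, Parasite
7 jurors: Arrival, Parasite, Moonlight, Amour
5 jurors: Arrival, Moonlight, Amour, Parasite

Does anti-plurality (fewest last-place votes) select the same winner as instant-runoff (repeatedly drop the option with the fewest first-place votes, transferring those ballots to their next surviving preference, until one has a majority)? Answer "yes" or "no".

yes

Anti-plurality — last-place votes: Amour 14, Parasite 15, Moonlight 0, Arrival 2. Winner: Moonlight.
Instant-runoff — R1 Amour 2, Parasite 7, Moonlight 10, Arrival 12 (Amour out); R2 Parasite 7, Moonlight 12, Arrival 12 (Parasite out); R3 Moonlight 19, Arrival 12 (Moonlight winner). Winner: Moonlight.
The two methods agree.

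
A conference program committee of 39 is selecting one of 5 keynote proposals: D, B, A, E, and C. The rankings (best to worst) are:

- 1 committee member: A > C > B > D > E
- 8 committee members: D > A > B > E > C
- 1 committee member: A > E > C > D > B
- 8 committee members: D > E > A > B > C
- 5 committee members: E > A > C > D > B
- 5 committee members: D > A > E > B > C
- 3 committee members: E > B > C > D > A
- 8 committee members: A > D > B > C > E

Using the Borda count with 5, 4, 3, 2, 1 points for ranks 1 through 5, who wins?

D

D: 1·2 + 8·5 + 1·2 + 8·5 + 5·2 + 5·5 + 3·2 + 8·4 = 157
B: 1·3 + 8·3 + 1·1 + 8·2 + 5·1 + 5·2 + 3·4 + 8·3 = 95
A: 1·5 + 8·4 + 1·5 + 8·3 + 5·4 + 5·4 + 3·1 + 8·5 = 149
E: 1·1 + 8·2 + 1·4 + 8·4 + 5·5 + 5·3 + 3·5 + 8·1 = 116
C: 1·4 + 8·1 + 1·3 + 8·1 + 5·3 + 5·1 + 3·3 + 8·2 = 68
D has the highest Borda score (157).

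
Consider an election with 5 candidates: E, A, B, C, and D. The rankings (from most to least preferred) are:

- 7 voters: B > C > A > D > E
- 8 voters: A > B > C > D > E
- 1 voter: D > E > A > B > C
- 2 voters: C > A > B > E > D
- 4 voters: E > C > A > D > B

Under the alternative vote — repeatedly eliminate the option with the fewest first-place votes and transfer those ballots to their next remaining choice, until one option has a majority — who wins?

A

Round 1: E 4, A 8, B 7, C 2, D 1. Eliminate D.
Round 2: E 5, A 8, B 7, C 2. Eliminate C.
Round 3: E 5, A 10, B 7. Eliminate E.
Round 4: A 15, B 7. A has a majority.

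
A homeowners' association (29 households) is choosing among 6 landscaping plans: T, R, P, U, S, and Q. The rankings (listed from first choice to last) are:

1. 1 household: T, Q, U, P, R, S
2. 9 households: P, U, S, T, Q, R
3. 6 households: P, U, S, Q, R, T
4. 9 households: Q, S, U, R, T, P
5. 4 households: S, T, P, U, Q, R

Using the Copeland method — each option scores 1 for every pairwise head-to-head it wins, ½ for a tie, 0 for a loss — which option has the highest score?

T: loses to R, P, U, S, and Q → score 0.
R: beats T; loses to P, U, S, and Q → score 1.
P: beats T, R, U, S, and Q → score 5.
U: beats T, R, S, and Q; loses to P → score 4.
S: beats T, R, and Q; loses to P and U → score 3.
Q: beats T and R; loses to P, U, and S → score 2.
P has the best pairwise record.

P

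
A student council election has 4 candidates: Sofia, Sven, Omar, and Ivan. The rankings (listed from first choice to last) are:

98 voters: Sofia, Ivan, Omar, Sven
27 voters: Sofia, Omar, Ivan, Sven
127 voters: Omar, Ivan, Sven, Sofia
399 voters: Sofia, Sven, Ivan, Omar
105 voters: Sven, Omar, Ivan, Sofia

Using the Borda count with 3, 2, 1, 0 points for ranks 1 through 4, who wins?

Sofia: 98·3 + 27·3 + 127·0 + 399·3 + 105·0 = 1572
Sven: 98·0 + 27·0 + 127·1 + 399·2 + 105·3 = 1240
Omar: 98·1 + 27·2 + 127·3 + 399·0 + 105·2 = 743
Ivan: 98·2 + 27·1 + 127·2 + 399·1 + 105·1 = 981
Sofia has the highest Borda score (1572).

Sofia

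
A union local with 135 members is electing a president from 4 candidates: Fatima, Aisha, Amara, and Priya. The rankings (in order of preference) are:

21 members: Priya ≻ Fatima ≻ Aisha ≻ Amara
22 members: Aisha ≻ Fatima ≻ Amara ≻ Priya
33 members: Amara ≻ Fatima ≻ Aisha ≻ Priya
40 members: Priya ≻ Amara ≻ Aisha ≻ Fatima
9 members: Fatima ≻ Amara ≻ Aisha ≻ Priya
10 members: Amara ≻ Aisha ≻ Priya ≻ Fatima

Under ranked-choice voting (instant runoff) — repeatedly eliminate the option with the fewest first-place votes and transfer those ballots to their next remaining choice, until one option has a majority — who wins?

Round 1: Fatima 9, Aisha 22, Amara 43, Priya 61. Eliminate Fatima.
Round 2: Aisha 22, Amara 52, Priya 61. Eliminate Aisha.
Round 3: Amara 74, Priya 61. Amara has a majority.

Amara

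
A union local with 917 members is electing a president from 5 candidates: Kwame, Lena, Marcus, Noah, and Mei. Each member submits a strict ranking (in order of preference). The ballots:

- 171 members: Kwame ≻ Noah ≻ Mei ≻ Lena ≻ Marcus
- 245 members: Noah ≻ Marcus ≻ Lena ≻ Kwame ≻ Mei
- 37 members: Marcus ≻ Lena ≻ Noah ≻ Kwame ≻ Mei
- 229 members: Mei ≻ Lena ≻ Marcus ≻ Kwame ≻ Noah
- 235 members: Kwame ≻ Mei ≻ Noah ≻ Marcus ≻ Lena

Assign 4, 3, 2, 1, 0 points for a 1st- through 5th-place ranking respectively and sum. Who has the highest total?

Kwame: 171·4 + 245·1 + 37·1 + 229·1 + 235·4 = 2135
Lena: 171·1 + 245·2 + 37·3 + 229·3 + 235·0 = 1459
Marcus: 171·0 + 245·3 + 37·4 + 229·2 + 235·1 = 1576
Noah: 171·3 + 245·4 + 37·2 + 229·0 + 235·2 = 2037
Mei: 171·2 + 245·0 + 37·0 + 229·4 + 235·3 = 1963
Kwame has the highest Borda score (2135).

Kwame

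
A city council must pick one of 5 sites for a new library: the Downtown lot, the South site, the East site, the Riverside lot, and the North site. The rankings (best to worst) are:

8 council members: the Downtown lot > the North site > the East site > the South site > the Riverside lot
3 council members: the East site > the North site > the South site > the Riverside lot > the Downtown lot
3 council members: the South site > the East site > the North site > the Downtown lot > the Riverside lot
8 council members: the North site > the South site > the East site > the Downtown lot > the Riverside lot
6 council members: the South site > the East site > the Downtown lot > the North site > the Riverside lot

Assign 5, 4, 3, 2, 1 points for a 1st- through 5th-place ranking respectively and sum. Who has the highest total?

the Downtown lot: 8·5 + 3·1 + 3·2 + 8·2 + 6·3 = 83
the South site: 8·2 + 3·3 + 3·5 + 8·4 + 6·5 = 102
the East site: 8·3 + 3·5 + 3·4 + 8·3 + 6·4 = 99
the Riverside lot: 8·1 + 3·2 + 3·1 + 8·1 + 6·1 = 31
the North site: 8·4 + 3·4 + 3·3 + 8·5 + 6·2 = 105
the North site has the highest Borda score (105).

the North site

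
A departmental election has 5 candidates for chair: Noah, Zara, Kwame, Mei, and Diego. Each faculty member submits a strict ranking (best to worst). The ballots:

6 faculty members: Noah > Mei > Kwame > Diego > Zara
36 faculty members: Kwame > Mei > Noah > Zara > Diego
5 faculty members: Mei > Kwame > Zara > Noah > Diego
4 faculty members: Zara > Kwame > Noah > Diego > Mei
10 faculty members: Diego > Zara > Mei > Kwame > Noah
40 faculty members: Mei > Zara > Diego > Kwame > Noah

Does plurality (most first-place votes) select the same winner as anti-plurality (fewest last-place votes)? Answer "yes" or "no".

Plurality — first-place votes: Noah 6, Zara 4, Kwame 36, Mei 45, Diego 10. Winner: Mei.
Anti-plurality — last-place votes: Noah 50, Zara 6, Kwame 0, Mei 4, Diego 41. Winner: Kwame.
The two methods disagree.

no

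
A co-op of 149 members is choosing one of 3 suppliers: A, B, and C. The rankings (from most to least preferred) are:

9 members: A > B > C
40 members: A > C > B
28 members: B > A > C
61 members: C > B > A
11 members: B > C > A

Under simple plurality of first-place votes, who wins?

C

First-place votes: A 49, B 39, C 61.
C has the most first-place votes.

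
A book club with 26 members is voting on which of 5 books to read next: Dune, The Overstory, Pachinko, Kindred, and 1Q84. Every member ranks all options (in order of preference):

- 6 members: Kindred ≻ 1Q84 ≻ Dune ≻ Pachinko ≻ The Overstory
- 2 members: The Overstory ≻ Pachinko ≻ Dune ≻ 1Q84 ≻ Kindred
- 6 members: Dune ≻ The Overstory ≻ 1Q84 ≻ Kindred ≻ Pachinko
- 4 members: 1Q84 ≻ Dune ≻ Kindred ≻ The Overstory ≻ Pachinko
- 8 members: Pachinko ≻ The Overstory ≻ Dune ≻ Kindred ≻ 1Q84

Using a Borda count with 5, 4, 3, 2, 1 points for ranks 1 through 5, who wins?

Dune

Dune: 6·3 + 2·3 + 6·5 + 4·4 + 8·3 = 94
The Overstory: 6·1 + 2·5 + 6·4 + 4·2 + 8·4 = 80
Pachinko: 6·2 + 2·4 + 6·1 + 4·1 + 8·5 = 70
Kindred: 6·5 + 2·1 + 6·2 + 4·3 + 8·2 = 72
1Q84: 6·4 + 2·2 + 6·3 + 4·5 + 8·1 = 74
Dune has the highest Borda score (94).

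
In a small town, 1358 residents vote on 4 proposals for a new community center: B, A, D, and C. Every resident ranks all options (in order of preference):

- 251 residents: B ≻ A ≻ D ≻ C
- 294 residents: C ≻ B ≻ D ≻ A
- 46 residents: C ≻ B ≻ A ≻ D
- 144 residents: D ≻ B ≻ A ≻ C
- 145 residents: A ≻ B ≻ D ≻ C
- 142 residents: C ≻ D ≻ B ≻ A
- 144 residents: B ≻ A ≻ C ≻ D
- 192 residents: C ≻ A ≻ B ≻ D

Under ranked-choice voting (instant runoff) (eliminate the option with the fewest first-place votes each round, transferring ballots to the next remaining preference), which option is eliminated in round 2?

A

Round 1: B 395, A 145, D 144, C 674. Eliminate D.
Round 2: B 539, A 145, C 674. Eliminate A.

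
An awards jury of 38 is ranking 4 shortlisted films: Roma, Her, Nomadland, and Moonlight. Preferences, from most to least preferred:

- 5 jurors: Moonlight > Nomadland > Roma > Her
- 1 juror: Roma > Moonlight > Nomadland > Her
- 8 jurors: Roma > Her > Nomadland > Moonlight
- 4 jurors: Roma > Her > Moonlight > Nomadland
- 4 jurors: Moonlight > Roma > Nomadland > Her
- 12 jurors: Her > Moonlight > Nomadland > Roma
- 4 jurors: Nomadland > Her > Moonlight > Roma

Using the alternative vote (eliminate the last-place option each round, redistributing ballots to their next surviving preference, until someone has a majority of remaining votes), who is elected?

Round 1: Roma 13, Her 12, Nomadland 4, Moonlight 9. Eliminate Nomadland.
Round 2: Roma 13, Her 16, Moonlight 9. Eliminate Moonlight.
Round 3: Roma 22, Her 16. Roma has a majority.

Roma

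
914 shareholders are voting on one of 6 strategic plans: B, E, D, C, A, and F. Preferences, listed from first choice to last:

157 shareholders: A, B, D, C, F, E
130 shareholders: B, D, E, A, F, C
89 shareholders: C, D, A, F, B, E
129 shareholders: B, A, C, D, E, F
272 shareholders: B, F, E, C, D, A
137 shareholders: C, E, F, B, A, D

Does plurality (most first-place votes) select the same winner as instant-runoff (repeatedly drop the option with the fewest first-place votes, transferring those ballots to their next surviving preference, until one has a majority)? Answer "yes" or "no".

yes

Plurality — first-place votes: B 531, E 0, D 0, C 226, A 157, F 0. Winner: B.
Instant-runoff — R1 B 531, E 0, D 0, C 226, A 157, F 0 (B winner). Winner: B.
The two methods agree.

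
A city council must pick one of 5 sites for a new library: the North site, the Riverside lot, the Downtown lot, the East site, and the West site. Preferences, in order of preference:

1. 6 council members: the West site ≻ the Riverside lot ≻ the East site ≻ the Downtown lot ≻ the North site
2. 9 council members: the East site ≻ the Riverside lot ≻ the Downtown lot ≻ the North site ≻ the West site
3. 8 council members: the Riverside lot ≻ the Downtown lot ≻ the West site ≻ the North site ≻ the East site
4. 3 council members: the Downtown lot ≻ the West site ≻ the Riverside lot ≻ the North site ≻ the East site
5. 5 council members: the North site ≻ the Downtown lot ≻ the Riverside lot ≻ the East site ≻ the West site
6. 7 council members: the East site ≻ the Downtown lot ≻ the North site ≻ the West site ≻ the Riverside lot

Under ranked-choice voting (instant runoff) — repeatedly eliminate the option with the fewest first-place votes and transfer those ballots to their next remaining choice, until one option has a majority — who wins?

Round 1: the North site 5, the Riverside lot 8, the Downtown lot 3, the East site 16, the West site 6. Eliminate the Downtown lot.
Round 2: the North site 5, the Riverside lot 8, the East site 16, the West site 9. Eliminate the North site.
Round 3: the Riverside lot 13, the East site 16, the West site 9. Eliminate the West site.
Round 4: the Riverside lot 22, the East site 16. The Riverside lot has a majority.

the Riverside lot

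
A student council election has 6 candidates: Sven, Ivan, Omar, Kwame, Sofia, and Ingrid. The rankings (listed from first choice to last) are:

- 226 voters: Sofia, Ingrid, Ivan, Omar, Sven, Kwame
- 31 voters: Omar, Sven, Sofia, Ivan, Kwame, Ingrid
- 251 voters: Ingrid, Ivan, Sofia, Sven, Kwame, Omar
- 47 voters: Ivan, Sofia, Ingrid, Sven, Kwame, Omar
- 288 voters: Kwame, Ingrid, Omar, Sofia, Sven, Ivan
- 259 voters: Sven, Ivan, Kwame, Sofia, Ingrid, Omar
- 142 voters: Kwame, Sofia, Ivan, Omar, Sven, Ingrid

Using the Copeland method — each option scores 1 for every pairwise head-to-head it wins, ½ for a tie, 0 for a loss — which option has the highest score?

Sven: beats Kwame; loses to Ivan, Omar, Sofia, and Ingrid → score 1.
Ivan: beats Sven, Omar, and Kwame; loses to Sofia and Ingrid → score 3.
Omar: beats Sven; loses to Ivan, Kwame, Sofia, and Ingrid → score 1.
Kwame: beats Omar, Sofia, and Ingrid; loses to Sven and Ivan → score 3.
Sofia: beats Sven, Ivan, Omar, and Ingrid; loses to Kwame → score 4.
Ingrid: beats Sven, Ivan, and Omar; loses to Kwame and Sofia → score 3.
Sofia has the best pairwise record.

Sofia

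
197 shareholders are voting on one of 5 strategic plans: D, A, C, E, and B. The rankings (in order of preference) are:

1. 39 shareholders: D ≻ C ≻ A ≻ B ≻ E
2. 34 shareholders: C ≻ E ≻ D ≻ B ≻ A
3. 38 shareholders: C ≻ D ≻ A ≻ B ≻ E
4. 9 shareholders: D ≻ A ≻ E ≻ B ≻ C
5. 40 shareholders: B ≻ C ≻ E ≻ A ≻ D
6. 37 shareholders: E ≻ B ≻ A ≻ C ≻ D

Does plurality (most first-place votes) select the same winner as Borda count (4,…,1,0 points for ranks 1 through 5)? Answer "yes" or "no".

Plurality — first-place votes: D 48, A 0, C 72, E 37, B 40. Winner: C.
Borda — scores: D 374, A 295, C 562, E 348, B 391. Winner: C.
The two methods agree.

yes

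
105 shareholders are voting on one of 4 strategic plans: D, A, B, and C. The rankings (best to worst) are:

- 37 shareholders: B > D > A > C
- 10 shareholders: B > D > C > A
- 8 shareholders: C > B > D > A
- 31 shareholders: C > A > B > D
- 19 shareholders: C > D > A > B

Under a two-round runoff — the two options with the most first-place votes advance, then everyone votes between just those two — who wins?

Round 1 first-place votes: D 0, A 0, B 47, C 58.
C and B advance.
Runoff: C is preferred to B by 58 voters; B by 47.
C wins the runoff.

C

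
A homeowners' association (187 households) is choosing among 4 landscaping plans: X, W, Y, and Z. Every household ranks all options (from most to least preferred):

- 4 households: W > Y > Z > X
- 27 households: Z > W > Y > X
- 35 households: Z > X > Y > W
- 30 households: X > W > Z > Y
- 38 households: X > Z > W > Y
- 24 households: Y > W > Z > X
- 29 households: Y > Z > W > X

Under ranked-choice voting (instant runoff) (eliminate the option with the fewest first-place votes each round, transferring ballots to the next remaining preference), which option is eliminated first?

W

Round 1: X 68, W 4, Y 53, Z 62. Eliminate W.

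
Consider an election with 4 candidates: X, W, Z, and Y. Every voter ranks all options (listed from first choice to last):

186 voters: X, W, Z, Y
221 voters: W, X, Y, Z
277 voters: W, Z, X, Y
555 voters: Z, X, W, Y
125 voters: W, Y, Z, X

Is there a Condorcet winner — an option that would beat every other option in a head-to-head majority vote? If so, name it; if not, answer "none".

Checking pairwise contests:
Z beats X 957–407.
X beats W 741–623.
W beats Z 809–555.
X beats Y 1239–125.
Every option loses at least one head-to-head, so there is no Condorcet winner.

none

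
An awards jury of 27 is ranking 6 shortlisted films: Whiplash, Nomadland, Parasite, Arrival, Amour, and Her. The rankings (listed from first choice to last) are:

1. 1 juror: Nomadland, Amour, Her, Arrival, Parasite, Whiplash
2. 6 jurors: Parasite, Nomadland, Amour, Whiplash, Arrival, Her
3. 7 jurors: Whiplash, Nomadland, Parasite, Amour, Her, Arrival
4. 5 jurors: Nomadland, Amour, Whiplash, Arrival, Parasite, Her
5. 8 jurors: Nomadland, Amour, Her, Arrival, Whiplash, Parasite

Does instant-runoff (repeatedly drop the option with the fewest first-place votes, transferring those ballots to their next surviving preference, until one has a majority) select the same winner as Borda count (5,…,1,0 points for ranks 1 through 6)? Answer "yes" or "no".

Instant-runoff — R1 Whiplash 7, Nomadland 14, Parasite 6, Arrival 0, Amour 0, Her 0 (Nomadland winner). Winner: Nomadland.
Borda — scores: Whiplash 70, Nomadland 122, Parasite 57, Arrival 34, Amour 88, Her 34. Winner: Nomadland.
The two methods agree.

yes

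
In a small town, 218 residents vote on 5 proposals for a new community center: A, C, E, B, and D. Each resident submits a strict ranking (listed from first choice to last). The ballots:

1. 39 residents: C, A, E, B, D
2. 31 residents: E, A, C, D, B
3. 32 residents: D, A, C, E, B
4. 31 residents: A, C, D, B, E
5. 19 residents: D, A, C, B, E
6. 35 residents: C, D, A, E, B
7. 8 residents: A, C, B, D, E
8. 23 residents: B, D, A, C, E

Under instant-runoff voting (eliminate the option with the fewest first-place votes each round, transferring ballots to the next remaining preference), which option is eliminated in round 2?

Round 1: A 39, C 74, E 31, B 23, D 51. Eliminate B.
Round 2: A 39, C 74, E 31, D 74. Eliminate E.

E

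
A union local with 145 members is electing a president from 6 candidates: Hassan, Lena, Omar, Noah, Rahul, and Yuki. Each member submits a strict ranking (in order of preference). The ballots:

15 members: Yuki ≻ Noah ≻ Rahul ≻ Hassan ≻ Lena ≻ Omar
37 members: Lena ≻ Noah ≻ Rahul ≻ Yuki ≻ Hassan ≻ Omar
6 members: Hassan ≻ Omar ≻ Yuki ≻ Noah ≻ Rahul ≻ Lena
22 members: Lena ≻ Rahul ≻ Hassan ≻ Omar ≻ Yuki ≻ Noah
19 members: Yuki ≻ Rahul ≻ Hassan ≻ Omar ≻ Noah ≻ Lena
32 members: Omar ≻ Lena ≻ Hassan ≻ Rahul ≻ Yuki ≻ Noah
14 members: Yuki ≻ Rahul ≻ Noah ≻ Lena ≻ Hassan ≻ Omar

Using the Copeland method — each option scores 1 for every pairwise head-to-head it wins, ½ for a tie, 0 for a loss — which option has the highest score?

Hassan: beats Omar and Noah; loses to Lena, Rahul, and Yuki → score 2.
Lena: beats Hassan, Omar, Noah, Rahul, and Yuki → score 5.
Omar: beats Noah; loses to Hassan, Lena, Rahul, and Yuki → score 1.
Noah: loses to Hassan, Lena, Omar, Rahul, and Yuki → score 0.
Rahul: beats Hassan, Omar, Noah, and Yuki; loses to Lena → score 4.
Yuki: beats Hassan, Omar, and Noah; loses to Lena and Rahul → score 3.
Lena has the best pairwise record.

Lena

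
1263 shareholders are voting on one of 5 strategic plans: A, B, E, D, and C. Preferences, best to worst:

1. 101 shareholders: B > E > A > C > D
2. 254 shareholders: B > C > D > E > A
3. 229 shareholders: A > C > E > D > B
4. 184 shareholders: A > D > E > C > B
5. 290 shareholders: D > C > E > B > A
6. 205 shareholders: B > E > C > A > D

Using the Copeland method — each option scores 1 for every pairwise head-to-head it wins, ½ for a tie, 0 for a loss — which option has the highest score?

A: beats D; loses to B, E, and C → score 1.
B: beats A; loses to E, D, and C → score 1.
E: beats A and B; loses to D and C → score 2.
D: beats B and E; loses to A and C → score 2.
C: beats A, B, E, and D → score 4.
C has the best pairwise record.

C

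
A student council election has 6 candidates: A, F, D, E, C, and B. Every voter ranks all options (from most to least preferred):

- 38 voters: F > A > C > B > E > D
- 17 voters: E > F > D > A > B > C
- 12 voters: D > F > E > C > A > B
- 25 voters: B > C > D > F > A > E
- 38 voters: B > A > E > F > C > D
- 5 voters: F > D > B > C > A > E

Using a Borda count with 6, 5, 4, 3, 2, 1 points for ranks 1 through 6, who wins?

A: 38·5 + 17·3 + 12·2 + 25·2 + 38·5 + 5·2 = 515
F: 38·6 + 17·5 + 12·5 + 25·3 + 38·3 + 5·6 = 592
D: 38·1 + 17·4 + 12·6 + 25·4 + 38·1 + 5·5 = 341
E: 38·2 + 17·6 + 12·4 + 25·1 + 38·4 + 5·1 = 408
C: 38·4 + 17·1 + 12·3 + 25·5 + 38·2 + 5·3 = 421
B: 38·3 + 17·2 + 12·1 + 25·6 + 38·6 + 5·4 = 558
F has the highest Borda score (592).

F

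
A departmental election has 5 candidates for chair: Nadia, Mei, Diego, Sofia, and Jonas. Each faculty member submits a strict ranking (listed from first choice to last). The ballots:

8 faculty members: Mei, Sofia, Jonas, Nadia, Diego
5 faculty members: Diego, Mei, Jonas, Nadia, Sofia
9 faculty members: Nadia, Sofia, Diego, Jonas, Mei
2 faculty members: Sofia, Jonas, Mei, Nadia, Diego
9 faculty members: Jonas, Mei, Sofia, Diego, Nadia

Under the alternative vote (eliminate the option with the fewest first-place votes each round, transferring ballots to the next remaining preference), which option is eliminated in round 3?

Round 1: Nadia 9, Mei 8, Diego 5, Sofia 2, Jonas 9. Eliminate Sofia.
Round 2: Nadia 9, Mei 8, Diego 5, Jonas 11. Eliminate Diego.
Round 3: Nadia 9, Mei 13, Jonas 11. Eliminate Nadia.

Nadia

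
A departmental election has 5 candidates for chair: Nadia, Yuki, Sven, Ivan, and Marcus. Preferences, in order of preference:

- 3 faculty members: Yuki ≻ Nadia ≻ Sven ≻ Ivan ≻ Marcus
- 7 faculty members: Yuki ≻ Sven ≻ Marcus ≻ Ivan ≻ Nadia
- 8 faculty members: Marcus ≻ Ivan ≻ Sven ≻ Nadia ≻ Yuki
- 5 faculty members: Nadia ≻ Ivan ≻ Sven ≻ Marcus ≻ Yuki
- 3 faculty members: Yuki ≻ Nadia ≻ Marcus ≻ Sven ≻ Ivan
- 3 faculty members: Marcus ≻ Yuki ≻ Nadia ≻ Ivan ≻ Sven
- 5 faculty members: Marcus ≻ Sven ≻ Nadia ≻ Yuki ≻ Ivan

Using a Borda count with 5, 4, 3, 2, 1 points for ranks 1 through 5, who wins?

Marcus

Nadia: 3·4 + 7·1 + 8·2 + 5·5 + 3·4 + 3·3 + 5·3 = 96
Yuki: 3·5 + 7·5 + 8·1 + 5·1 + 3·5 + 3·4 + 5·2 = 100
Sven: 3·3 + 7·4 + 8·3 + 5·3 + 3·2 + 3·1 + 5·4 = 105
Ivan: 3·2 + 7·2 + 8·4 + 5·4 + 3·1 + 3·2 + 5·1 = 86
Marcus: 3·1 + 7·3 + 8·5 + 5·2 + 3·3 + 3·5 + 5·5 = 123
Marcus has the highest Borda score (123).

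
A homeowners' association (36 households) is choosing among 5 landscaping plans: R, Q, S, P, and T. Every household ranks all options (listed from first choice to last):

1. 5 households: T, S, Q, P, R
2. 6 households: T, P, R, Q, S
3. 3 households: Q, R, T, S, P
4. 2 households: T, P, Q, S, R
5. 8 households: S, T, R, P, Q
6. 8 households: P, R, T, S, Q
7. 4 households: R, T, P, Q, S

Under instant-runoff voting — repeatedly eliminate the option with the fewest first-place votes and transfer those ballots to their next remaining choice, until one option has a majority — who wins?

T

Round 1: R 4, Q 3, S 8, P 8, T 13. Eliminate Q.
Round 2: R 7, S 8, P 8, T 13. Eliminate R.
Round 3: S 8, P 8, T 20. T has a majority.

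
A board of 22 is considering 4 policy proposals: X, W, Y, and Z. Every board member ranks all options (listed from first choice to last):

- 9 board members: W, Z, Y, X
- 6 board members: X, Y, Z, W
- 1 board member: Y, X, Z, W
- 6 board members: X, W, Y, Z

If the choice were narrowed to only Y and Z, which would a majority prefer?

Y

Voters preferring Y to Z: 13; preferring Z to Y: 9.
Y wins the head-to-head.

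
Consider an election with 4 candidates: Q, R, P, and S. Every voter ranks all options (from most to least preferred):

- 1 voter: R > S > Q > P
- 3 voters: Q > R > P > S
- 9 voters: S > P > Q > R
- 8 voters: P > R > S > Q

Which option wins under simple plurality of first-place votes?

S

First-place votes: Q 3, R 1, P 8, S 9.
S has the most first-place votes.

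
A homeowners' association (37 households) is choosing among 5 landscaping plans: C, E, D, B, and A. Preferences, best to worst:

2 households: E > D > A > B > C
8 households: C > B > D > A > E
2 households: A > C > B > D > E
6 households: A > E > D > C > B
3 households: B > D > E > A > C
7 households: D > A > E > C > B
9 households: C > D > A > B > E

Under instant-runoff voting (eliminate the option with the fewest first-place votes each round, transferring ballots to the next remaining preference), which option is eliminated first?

E

Round 1: C 17, E 2, D 7, B 3, A 8. Eliminate E.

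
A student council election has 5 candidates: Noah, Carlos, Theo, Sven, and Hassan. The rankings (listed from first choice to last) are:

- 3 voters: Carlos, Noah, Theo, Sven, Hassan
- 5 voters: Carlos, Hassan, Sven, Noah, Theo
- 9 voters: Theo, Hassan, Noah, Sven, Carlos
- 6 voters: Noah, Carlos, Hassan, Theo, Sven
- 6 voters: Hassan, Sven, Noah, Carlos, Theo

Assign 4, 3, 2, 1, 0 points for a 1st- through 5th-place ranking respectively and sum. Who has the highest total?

Hassan

Noah: 3·3 + 5·1 + 9·2 + 6·4 + 6·2 = 68
Carlos: 3·4 + 5·4 + 9·0 + 6·3 + 6·1 = 56
Theo: 3·2 + 5·0 + 9·4 + 6·1 + 6·0 = 48
Sven: 3·1 + 5·2 + 9·1 + 6·0 + 6·3 = 40
Hassan: 3·0 + 5·3 + 9·3 + 6·2 + 6·4 = 78
Hassan has the highest Borda score (78).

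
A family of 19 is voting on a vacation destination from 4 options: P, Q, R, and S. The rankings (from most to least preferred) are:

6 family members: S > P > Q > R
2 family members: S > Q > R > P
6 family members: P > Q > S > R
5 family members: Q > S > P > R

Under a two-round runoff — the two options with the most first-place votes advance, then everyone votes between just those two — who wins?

Round 1 first-place votes: P 6, Q 5, R 0, S 8.
S and P advance.
Runoff: S is preferred to P by 13 voters; P by 6.
S wins the runoff.

S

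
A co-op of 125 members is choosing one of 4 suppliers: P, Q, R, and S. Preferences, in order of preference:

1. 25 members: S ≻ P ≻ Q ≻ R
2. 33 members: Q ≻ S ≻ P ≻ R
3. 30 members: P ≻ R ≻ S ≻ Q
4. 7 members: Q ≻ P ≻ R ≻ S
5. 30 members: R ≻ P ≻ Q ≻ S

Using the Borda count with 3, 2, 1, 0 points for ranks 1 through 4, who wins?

P

P: 25·2 + 33·1 + 30·3 + 7·2 + 30·2 = 247
Q: 25·1 + 33·3 + 30·0 + 7·3 + 30·1 = 175
R: 25·0 + 33·0 + 30·2 + 7·1 + 30·3 = 157
S: 25·3 + 33·2 + 30·1 + 7·0 + 30·0 = 171
P has the highest Borda score (247).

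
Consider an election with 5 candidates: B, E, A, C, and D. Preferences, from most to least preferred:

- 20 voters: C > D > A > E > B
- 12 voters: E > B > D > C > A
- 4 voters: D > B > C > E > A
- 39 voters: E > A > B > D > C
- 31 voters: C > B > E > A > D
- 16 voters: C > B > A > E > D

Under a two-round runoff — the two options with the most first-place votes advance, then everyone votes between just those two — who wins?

C

Round 1 first-place votes: B 0, E 51, A 0, C 67, D 4.
C and E advance.
Runoff: C is preferred to E by 71 voters; E by 51.
C wins the runoff.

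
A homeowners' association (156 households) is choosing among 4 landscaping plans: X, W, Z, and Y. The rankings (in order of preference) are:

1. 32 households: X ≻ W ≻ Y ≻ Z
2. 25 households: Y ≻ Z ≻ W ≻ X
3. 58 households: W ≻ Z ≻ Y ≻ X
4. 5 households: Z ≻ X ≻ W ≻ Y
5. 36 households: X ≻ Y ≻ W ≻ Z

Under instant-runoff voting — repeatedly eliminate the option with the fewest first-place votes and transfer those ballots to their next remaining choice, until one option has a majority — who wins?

W

Round 1: X 68, W 58, Z 5, Y 25. Eliminate Z.
Round 2: X 73, W 58, Y 25. Eliminate Y.
Round 3: X 73, W 83. W has a majority.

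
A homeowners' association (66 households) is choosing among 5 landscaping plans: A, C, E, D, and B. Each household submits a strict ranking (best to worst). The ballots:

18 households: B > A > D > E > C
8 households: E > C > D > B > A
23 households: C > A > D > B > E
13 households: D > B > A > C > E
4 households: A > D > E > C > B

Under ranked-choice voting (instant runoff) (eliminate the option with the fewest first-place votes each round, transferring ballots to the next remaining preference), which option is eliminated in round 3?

Round 1: A 4, C 23, E 8, D 13, B 18. Eliminate A.
Round 2: C 23, E 8, D 17, B 18. Eliminate E.
Round 3: C 31, D 17, B 18. Eliminate D.

D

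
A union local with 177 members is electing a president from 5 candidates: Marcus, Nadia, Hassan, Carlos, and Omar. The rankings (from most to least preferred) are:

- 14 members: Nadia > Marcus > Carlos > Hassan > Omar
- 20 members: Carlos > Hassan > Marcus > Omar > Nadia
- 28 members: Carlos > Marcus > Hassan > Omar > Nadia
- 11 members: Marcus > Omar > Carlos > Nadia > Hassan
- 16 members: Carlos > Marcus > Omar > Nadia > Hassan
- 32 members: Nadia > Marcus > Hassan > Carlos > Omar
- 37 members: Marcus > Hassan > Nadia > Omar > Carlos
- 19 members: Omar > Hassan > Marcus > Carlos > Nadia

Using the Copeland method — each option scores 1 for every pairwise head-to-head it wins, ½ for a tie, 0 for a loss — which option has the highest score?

Marcus: beats Nadia, Hassan, Carlos, and Omar → score 4.
Nadia: loses to Marcus, Hassan, Carlos, and Omar → score 0.
Hassan: beats Nadia and Omar; loses to Marcus and Carlos → score 2.
Carlos: beats Nadia, Hassan, and Omar; loses to Marcus → score 3.
Omar: beats Nadia; loses to Marcus, Hassan, and Carlos → score 1.
Marcus has the best pairwise record.

Marcus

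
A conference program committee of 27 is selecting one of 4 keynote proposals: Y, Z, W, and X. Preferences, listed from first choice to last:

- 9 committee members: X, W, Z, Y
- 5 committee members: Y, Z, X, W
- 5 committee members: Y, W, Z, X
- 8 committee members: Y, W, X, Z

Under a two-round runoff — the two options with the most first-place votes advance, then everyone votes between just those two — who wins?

Y

Round 1 first-place votes: Y 18, Z 0, W 0, X 9.
Y and X advance.
Runoff: Y is preferred to X by 18 voters; X by 9.
Y wins the runoff.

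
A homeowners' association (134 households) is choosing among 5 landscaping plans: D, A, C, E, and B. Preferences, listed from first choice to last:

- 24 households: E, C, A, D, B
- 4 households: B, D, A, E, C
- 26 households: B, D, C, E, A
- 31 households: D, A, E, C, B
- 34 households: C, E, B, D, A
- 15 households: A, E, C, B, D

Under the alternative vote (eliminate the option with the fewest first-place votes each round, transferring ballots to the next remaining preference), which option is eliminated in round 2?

B

Round 1: D 31, A 15, C 34, E 24, B 30. Eliminate A.
Round 2: D 31, C 34, E 39, B 30. Eliminate B.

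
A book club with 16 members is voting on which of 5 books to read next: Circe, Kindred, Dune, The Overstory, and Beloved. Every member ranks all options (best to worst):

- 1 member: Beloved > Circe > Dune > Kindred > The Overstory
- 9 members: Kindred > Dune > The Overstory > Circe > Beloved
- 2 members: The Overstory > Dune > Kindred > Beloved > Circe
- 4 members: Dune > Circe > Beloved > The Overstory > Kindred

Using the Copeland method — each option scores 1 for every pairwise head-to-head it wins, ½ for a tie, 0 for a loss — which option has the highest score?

Kindred

Circe: beats Beloved; loses to Kindred, Dune, and The Overstory → score 1.
Kindred: beats Circe, Dune, The Overstory, and Beloved → score 4.
Dune: beats Circe, The Overstory, and Beloved; loses to Kindred → score 3.
The Overstory: beats Circe and Beloved; loses to Kindred and Dune → score 2.
Beloved: loses to Circe, Kindred, Dune, and The Overstory → score 0.
Kindred has the best pairwise record.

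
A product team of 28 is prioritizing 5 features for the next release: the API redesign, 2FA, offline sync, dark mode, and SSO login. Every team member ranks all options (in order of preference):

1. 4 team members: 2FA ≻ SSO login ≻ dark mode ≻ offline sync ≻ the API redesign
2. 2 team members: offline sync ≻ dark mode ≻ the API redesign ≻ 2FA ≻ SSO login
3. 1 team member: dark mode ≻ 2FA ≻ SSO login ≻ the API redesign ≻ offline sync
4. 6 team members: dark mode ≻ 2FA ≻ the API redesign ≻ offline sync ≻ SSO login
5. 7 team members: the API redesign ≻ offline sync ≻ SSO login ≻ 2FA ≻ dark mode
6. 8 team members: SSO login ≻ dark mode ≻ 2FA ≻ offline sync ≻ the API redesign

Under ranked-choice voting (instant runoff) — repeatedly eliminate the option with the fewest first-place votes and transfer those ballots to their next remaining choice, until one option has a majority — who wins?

SSO login

Round 1: the API redesign 7, 2FA 4, offline sync 2, dark mode 7, SSO login 8. Eliminate offline sync.
Round 2: the API redesign 7, 2FA 4, dark mode 9, SSO login 8. Eliminate 2FA.
Round 3: the API redesign 7, dark mode 9, SSO login 12. Eliminate the API redesign.
Round 4: dark mode 9, SSO login 19. SSO login has a majority.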